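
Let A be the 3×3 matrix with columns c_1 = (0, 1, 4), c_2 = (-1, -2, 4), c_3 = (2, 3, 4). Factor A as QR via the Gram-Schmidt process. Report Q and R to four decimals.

Q = [[0.0000, -0.3249, 0.9457], [0.2425, -0.9175, -0.3152], [0.9701, 0.2294, 0.0788]], R = [[4.1231, 3.3955, 4.6082], [0.0000, 3.0774, -2.4849], [0.0000, 0.0000, 1.2610]]

c_1 = (0, 1, 4); ‖c_1‖ = 4.1231, so q_1 = (0.0000, 0.2425, 0.9701).
q_1·c_2 = 0.0000·(-1) + 0.2425·(-2) + 0.9701·4 = 3.3955.
u_2 = c_2 − 3.3955·q_1 = (-1.0000, -2.8235, 0.7059).
‖u_2‖ = 3.0774, so q_2 = (-0.3249, -0.9175, 0.2294).
q_1·c_3 = 0.0000·2 + 0.2425·3 + 0.9701·4 = 4.6082; q_2·c_3 = (-0.3249)·2 + (-0.9175)·3 + 0.2294·4 = -2.4849.
u_3 = c_3 − 4.6082·q_1 + 2.4849·q_2 = (1.1925, -0.3975, 0.0994).
‖u_3‖ = 1.2610, so q_3 = (0.9457, -0.3152, 0.0788).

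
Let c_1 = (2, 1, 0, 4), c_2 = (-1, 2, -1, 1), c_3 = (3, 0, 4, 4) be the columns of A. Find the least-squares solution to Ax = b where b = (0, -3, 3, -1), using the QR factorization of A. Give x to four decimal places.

x = (-0.7694, -0.7520, 0.5529)

c_1 = (2, 1, 0, 4); ‖c_1‖ = 4.5826, so e_1 = (0.4364, 0.2182, 0.0000, 0.8729).
e_1·c_2 = 0.4364·(-1) + 0.2182·2 + 0.0000·(-1) + 0.8729·1 = 0.8729.
u_2 = c_2 − 0.8729·e_1 = (-1.3810, 1.8095, -1.0000, 0.2381).
‖u_2‖ = 2.4976, so e_2 = (-0.5529, 0.7245, -0.4004, 0.0953).
e_1·c_3 = 0.4364·3 + 0.2182·0 + 0.0000·4 + 0.8729·4 = 4.8008; e_2·c_3 = (-0.5529)·3 + 0.7245·0 + (-0.4004)·4 + 0.0953·4 = -2.8789.
u_3 = c_3 − 4.8008·e_1 + 2.8789·e_2 = (-0.6870, 1.0382, 2.8473, 0.0840).
‖u_3‖ = 3.1087, so e_3 = (-0.2210, 0.3340, 0.9159, 0.0270).
Qᵀb = (-1.5275, -3.4700, 1.7189).
Back-substitute: x_3 = 1.7189/3.1087 = 0.5529.
x_2 = (-3.4700 + 2.8789·0.5529)/2.4976 = -0.7520.
x_1 = (-1.5275 − 0.8729·(-0.7520) − 4.8008·0.5529)/4.5826 = -0.7694.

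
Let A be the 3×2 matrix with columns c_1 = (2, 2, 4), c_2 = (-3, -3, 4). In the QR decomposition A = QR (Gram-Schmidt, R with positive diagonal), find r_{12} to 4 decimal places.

c_1 = (2, 2, 4); ‖c_1‖ = 4.8990, so q_1 = (0.4082, 0.4082, 0.8165).
r_{12} = q_1·c_2 = 0.8165.

r_{12} = 0.8165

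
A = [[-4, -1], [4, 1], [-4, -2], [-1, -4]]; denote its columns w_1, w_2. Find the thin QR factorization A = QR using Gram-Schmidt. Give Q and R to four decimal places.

Q = [[-0.5714, 0.1701], [0.5714, -0.1701], [-0.5714, -0.0988], [-0.1429, -0.9656]], R = [[7.0000, 2.8571], [0.0000, 3.7198]]

e_1 = w_1/‖w_1‖ = (-4, 4, -4, -1)/7.0000 = (-0.5714, 0.5714, -0.5714, -0.1429).
r_{12} = e_1·w_2 = 2.8571.
u_2 = w_2 − 2.8571·e_1 = (0.6327, -0.6327, -0.3673, -3.5918).
‖u_2‖ = 3.7198, so e_2 = (0.1701, -0.1701, -0.0988, -0.9656).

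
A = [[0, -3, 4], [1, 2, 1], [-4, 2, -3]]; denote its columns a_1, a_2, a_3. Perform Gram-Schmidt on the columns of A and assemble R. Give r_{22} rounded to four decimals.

e_1 = a_1/‖a_1‖ = (0, 1, -4)/4.1231 = (0.0000, 0.2425, -0.9701).
r_{12} = e_1·a_2 = -1.4552.
u_2 = a_2 + 1.4552·e_1 = (-3.0000, 2.3529, 0.5882).
r_{22} = ‖u_2‖ = 3.8578.

r_{22} = 3.8578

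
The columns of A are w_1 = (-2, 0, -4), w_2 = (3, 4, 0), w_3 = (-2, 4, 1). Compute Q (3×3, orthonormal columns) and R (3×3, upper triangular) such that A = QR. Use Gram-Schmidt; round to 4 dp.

Q = [[-0.4472, 0.4983, -0.7428], [0.0000, 0.8305, 0.5571], [-0.8944, -0.2491, 0.3714]], R = [[4.4721, -1.3416, 0.0000], [0.0000, 4.8166, 2.0761], [0.0000, 0.0000, 4.0853]]

q_1 = w_1/‖w_1‖ = (-2, 0, -4)/4.4721 = (-0.4472, 0.0000, -0.8944).
r_{12} = q_1·w_2 = -1.3416.
u_2 = w_2 + 1.3416·q_1 = (2.4000, 4.0000, -1.2000).
‖u_2‖ = 4.8166, so q_2 = (0.4983, 0.8305, -0.2491).
r_{13} = q_1·w_3 = 0.0000; r_{23} = q_2·w_3 = 2.0761.
u_3 = w_3 + 0.0000·q_1 − 2.0761·q_2 = (-3.0345, 2.2759, 1.5172).
‖u_3‖ = 4.0853, so q_3 = (-0.7428, 0.5571, 0.3714).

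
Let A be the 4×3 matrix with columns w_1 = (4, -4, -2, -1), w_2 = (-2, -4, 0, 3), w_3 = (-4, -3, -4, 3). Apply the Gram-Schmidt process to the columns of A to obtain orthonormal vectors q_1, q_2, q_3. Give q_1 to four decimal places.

q_1 = (0.6576, -0.6576, -0.3288, -0.1644)

q_1 = w_1/‖w_1‖ = (4, -4, -2, -1)/6.0828 = (0.6576, -0.6576, -0.3288, -0.1644).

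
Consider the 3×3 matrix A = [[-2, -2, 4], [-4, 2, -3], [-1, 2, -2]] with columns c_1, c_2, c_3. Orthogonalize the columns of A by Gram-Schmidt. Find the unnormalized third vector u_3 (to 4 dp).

u_3 = (0.5000, -0.5000, 1.0000)

c_1 = (-2, -4, -1); ‖c_1‖ = 4.5826, so e_1 = (-0.4364, -0.8729, -0.2182).
e_1·c_2 = (-0.4364)·(-2) + (-0.8729)·2 + (-0.2182)·2 = -1.3093.
u_2 = c_2 + 1.3093·e_1 = (-2.5714, 0.8571, 1.7143).
‖u_2‖ = 3.2071, so e_2 = (-0.8018, 0.2673, 0.5345).
e_1·c_3 = (-0.4364)·4 + (-0.8729)·(-3) + (-0.2182)·(-2) = 1.3093; e_2·c_3 = (-0.8018)·4 + 0.2673·(-3) + 0.5345·(-2) = -5.0780.
u_3 = c_3 − 1.3093·e_1 + 5.0780·e_2 = (0.5000, -0.5000, 1.0000).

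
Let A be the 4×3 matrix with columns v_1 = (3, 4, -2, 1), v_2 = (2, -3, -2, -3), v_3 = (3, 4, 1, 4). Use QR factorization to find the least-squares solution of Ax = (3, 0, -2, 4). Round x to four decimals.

x = (-0.2310, 0.6535, 1.0073)

v_1 = (3, 4, -2, 1); ‖v_1‖ = 5.4772, so e_1 = (0.5477, 0.7303, -0.3651, 0.1826).
e_1·v_2 = 0.5477·2 + 0.7303·(-3) + (-0.3651)·(-2) + 0.1826·(-3) = -0.9129.
u_2 = v_2 + 0.9129·e_1 = (2.5000, -2.3333, -2.3333, -2.8333).
‖u_2‖ = 5.0166, so e_2 = (0.4983, -0.4651, -0.4651, -0.5648).
e_1·v_3 = 0.5477·3 + 0.7303·4 + (-0.3651)·1 + 0.1826·4 = 4.9295; e_2·v_3 = 0.4983·3 + (-0.4651)·4 + (-0.4651)·1 + (-0.5648)·4 = -3.0897.
u_3 = v_3 − 4.9295·e_1 + 3.0897·e_2 = (1.8397, -1.0371, 1.3629, 1.3550).
‖u_3‖ = 2.8555, so e_3 = (0.6443, -0.3632, 0.4773, 0.4745).
Qᵀb = (3.1038, 0.1661, 2.8763).
Back-substitute: x_3 = 2.8763/2.8555 = 1.0073.
x_2 = (0.1661 + 3.0897·1.0073)/5.0166 = 0.6535.
x_1 = (3.1038 + 0.9129·0.6535 − 4.9295·1.0073)/5.4772 = -0.2310.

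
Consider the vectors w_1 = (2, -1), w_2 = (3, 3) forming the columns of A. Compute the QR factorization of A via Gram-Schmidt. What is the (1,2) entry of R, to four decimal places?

e_1 = w_1/‖w_1‖ = (2, -1)/2.2361 = (0.8944, -0.4472).
r_{12} = e_1·w_2 = 1.3416.

r_{12} = 1.3416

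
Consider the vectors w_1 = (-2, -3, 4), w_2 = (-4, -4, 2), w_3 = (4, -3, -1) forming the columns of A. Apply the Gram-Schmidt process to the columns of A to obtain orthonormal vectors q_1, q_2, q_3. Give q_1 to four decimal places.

w_1 = (-2, -3, 4); ‖w_1‖ = 5.3852, so q_1 = (-0.3714, -0.5571, 0.7428).

q_1 = (-0.3714, -0.5571, 0.7428)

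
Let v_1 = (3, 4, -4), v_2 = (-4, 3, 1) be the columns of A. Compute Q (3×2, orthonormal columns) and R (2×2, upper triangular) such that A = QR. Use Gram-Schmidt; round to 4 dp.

v_1 = (3, 4, -4); ‖v_1‖ = 6.4031, so e_1 = (0.4685, 0.6247, -0.6247).
e_1·v_2 = 0.4685·(-4) + 0.6247·3 + (-0.6247)·1 = -0.6247.
u_2 = v_2 + 0.6247·e_1 = (-3.7073, 3.3902, 0.6098).
‖u_2‖ = 5.0606, so e_2 = (-0.7326, 0.6699, 0.1205).

Q = [[0.4685, -0.7326], [0.6247, 0.6699], [-0.6247, 0.1205]], R = [[6.4031, -0.6247], [0.0000, 5.0606]]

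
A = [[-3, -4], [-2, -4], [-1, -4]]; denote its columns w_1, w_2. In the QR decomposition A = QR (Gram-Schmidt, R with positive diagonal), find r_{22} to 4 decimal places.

q_1 = w_1/‖w_1‖ = (-3, -2, -1)/3.7417 = (-0.8018, -0.5345, -0.2673).
r_{12} = q_1·w_2 = 6.4143.
u_2 = w_2 − 6.4143·q_1 = (1.1429, -0.5714, -2.2857).
r_{22} = ‖u_2‖ = 2.6186.

r_{22} = 2.6186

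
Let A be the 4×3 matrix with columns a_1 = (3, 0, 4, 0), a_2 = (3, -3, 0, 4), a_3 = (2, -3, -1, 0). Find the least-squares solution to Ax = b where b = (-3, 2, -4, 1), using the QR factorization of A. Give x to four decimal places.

x = (-1.0379, 0.2615, -0.7033)

a_1 = (3, 0, 4, 0); ‖a_1‖ = 5.0000, so e_1 = (0.6000, 0.0000, 0.8000, 0.0000).
e_1·a_2 = 0.6000·3 + 0.0000·(-3) + 0.8000·0 + 0.0000·4 = 1.8000.
u_2 = a_2 − 1.8000·e_1 = (1.9200, -3.0000, -1.4400, 4.0000).
‖u_2‖ = 5.5462, so e_2 = (0.3462, -0.5409, -0.2596, 0.7212).
e_1·a_3 = 0.6000·2 + 0.0000·(-3) + 0.8000·(-1) + 0.0000·0 = 0.4000; e_2·a_3 = 0.3462·2 + (-0.5409)·(-3) + (-0.2596)·(-1) + 0.7212·0 = 2.5747.
u_3 = a_3 − 0.4000·e_1 − 2.5747·e_2 = (0.8687, -1.6073, -0.6515, -1.8570).
‖u_3‖ = 2.6853, so e_3 = (0.3235, -0.5986, -0.2426, -0.6915).
Qᵀb = (-5.0000, -0.3606, -1.8886).
Back-substitute: x_3 = -1.8886/2.6853 = -0.7033.
x_2 = (-0.3606 − 2.5747·(-0.7033))/5.5462 = 0.2615.
x_1 = (-5.0000 − 1.8000·0.2615 − 0.4000·(-0.7033))/5.0000 = -1.0379.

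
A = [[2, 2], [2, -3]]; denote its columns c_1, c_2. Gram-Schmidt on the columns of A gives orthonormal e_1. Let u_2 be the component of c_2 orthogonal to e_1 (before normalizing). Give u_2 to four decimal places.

u_2 = (2.5000, -2.5000)

c_1 = (2, 2); ‖c_1‖ = 2.8284, so e_1 = (0.7071, 0.7071).
e_1·c_2 = 0.7071·2 + 0.7071·(-3) = -0.7071.
u_2 = c_2 + 0.7071·e_1 = (2.5000, -2.5000).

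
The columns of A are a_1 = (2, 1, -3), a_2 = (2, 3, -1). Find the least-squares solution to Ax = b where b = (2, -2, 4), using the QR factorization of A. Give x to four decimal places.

x = (-0.8333, 0.1667)

q_1 = a_1/‖a_1‖ = (2, 1, -3)/3.7417 = (0.5345, 0.2673, -0.8018).
r_{12} = q_1·a_2 = 2.6726.
u_2 = a_2 − 2.6726·q_1 = (0.5714, 2.2857, 1.1429).
‖u_2‖ = 2.6186, so q_2 = (0.2182, 0.8729, 0.4364).
Qᵀb = (-2.6726, 0.4364).
Back-substitute: x_2 = 0.4364/2.6186 = 0.1667.
x_1 = (-2.6726 − 2.6726·0.1667)/3.7417 = -0.8333.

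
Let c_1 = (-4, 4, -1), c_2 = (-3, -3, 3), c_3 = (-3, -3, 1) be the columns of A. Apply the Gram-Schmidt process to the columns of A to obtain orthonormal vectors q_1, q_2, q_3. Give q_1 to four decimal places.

q_1 = (-0.6963, 0.6963, -0.1741)

q_1 = c_1/‖c_1‖ = (-4, 4, -1)/5.7446 = (-0.6963, 0.6963, -0.1741).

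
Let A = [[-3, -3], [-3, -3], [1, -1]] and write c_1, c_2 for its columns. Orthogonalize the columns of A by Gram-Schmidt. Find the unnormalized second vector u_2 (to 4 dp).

c_1 = (-3, -3, 1); ‖c_1‖ = 4.3589, so e_1 = (-0.6882, -0.6882, 0.2294).
e_1·c_2 = (-0.6882)·(-3) + (-0.6882)·(-3) + 0.2294·(-1) = 3.9001.
u_2 = c_2 − 3.9001·e_1 = (-0.3158, -0.3158, -1.8947).

u_2 = (-0.3158, -0.3158, -1.8947)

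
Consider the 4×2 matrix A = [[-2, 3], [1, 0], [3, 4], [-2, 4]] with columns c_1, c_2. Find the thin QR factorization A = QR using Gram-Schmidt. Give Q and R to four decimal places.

Q = [[-0.4714, 0.4350], [0.2357, 0.0174], [0.7071, 0.6786], [-0.4714, 0.5916]], R = [[4.2426, -0.4714], [0.0000, 6.3857]]

c_1 = (-2, 1, 3, -2); ‖c_1‖ = 4.2426, so e_1 = (-0.4714, 0.2357, 0.7071, -0.4714).
e_1·c_2 = (-0.4714)·3 + 0.2357·0 + 0.7071·4 + (-0.4714)·4 = -0.4714.
u_2 = c_2 + 0.4714·e_1 = (2.7778, 0.1111, 4.3333, 3.7778).
‖u_2‖ = 6.3857, so e_2 = (0.4350, 0.0174, 0.6786, 0.5916).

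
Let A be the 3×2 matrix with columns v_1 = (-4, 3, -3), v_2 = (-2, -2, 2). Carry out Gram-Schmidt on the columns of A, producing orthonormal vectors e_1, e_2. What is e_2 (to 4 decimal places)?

v_1 = (-4, 3, -3); ‖v_1‖ = 5.8310, so e_1 = (-0.6860, 0.5145, -0.5145).
e_1·v_2 = (-0.6860)·(-2) + 0.5145·(-2) + (-0.5145)·2 = -0.6860.
u_2 = v_2 + 0.6860·e_1 = (-2.4706, -1.6471, 1.6471).
‖u_2‖ = 3.3955, so e_2 = (-0.7276, -0.4851, 0.4851).

e_2 = (-0.7276, -0.4851, 0.4851)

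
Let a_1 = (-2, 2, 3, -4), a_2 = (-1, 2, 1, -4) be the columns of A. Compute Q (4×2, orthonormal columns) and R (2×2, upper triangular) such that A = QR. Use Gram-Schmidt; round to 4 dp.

Q = [[-0.3482, 0.2945], [0.3482, 0.2771], [0.5222, -0.7275], [-0.6963, -0.5543]], R = [[5.7446, 4.3519], [0.0000, 1.7495]]

a_1 = (-2, 2, 3, -4); ‖a_1‖ = 5.7446, so e_1 = (-0.3482, 0.3482, 0.5222, -0.6963).
e_1·a_2 = (-0.3482)·(-1) + 0.3482·2 + 0.5222·1 + (-0.6963)·(-4) = 4.3519.
u_2 = a_2 − 4.3519·e_1 = (0.5152, 0.4848, -1.2727, -0.9697).
‖u_2‖ = 1.7495, so e_2 = (0.2945, 0.2771, -0.7275, -0.5543).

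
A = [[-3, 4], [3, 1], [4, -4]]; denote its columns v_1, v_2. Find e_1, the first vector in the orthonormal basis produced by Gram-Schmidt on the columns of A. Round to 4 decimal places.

v_1 = (-3, 3, 4); ‖v_1‖ = 5.8310, so e_1 = (-0.5145, 0.5145, 0.6860).

e_1 = (-0.5145, 0.5145, 0.6860)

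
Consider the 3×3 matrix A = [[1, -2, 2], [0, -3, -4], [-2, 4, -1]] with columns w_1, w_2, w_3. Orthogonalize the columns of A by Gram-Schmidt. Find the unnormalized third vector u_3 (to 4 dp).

u_3 = (1.2000, 0.0000, 0.6000)

w_1 = (1, 0, -2); ‖w_1‖ = 2.2361, so e_1 = (0.4472, 0.0000, -0.8944).
e_1·w_2 = 0.4472·(-2) + 0.0000·(-3) + (-0.8944)·4 = -4.4721.
u_2 = w_2 + 4.4721·e_1 = (0.0000, -3.0000, 0.0000).
‖u_2‖ = 3.0000, so e_2 = (0.0000, -1.0000, 0.0000).
e_1·w_3 = 0.4472·2 + 0.0000·(-4) + (-0.8944)·(-1) = 1.7889; e_2·w_3 = 0.0000·2 + (-1.0000)·(-4) + 0.0000·(-1) = 4.0000.
u_3 = w_3 − 1.7889·e_1 − 4.0000·e_2 = (1.2000, 0.0000, 0.6000).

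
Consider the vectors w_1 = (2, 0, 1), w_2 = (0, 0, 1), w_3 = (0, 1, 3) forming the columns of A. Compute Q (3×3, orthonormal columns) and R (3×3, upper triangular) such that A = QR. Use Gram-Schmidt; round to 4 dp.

Q = [[0.8944, -0.4472, 0.0000], [0.0000, 0.0000, 1.0000], [0.4472, 0.8944, 0.0000]], R = [[2.2361, 0.4472, 1.3416], [0.0000, 0.8944, 2.6833], [0.0000, 0.0000, 1.0000]]

w_1 = (2, 0, 1); ‖w_1‖ = 2.2361, so q_1 = (0.8944, 0.0000, 0.4472).
q_1·w_2 = 0.8944·0 + 0.0000·0 + 0.4472·1 = 0.4472.
u_2 = w_2 − 0.4472·q_1 = (-0.4000, 0.0000, 0.8000).
‖u_2‖ = 0.8944, so q_2 = (-0.4472, 0.0000, 0.8944).
q_1·w_3 = 0.8944·0 + 0.0000·1 + 0.4472·3 = 1.3416; q_2·w_3 = (-0.4472)·0 + 0.0000·1 + 0.8944·3 = 2.6833.
u_3 = w_3 − 1.3416·q_1 − 2.6833·q_2 = (0.0000, 1.0000, 0.0000).
‖u_3‖ = 1.0000, so q_3 = (0.0000, 1.0000, 0.0000).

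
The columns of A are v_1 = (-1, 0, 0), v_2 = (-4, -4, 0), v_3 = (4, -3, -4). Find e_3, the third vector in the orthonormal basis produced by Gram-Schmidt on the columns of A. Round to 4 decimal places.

v_1 = (-1, 0, 0); ‖v_1‖ = 1.0000, so e_1 = (-1.0000, 0.0000, 0.0000).
e_1·v_2 = (-1.0000)·(-4) + 0.0000·(-4) + 0.0000·0 = 4.0000.
u_2 = v_2 − 4.0000·e_1 = (0.0000, -4.0000, 0.0000).
‖u_2‖ = 4.0000, so e_2 = (0.0000, -1.0000, 0.0000).
e_1·v_3 = (-1.0000)·4 + 0.0000·(-3) + 0.0000·(-4) = -4.0000; e_2·v_3 = 0.0000·4 + (-1.0000)·(-3) + 0.0000·(-4) = 3.0000.
u_3 = v_3 + 4.0000·e_1 − 3.0000·e_2 = (0.0000, 0.0000, -4.0000).
‖u_3‖ = 4.0000, so e_3 = (0.0000, 0.0000, -1.0000).

e_3 = (0.0000, 0.0000, -1.0000)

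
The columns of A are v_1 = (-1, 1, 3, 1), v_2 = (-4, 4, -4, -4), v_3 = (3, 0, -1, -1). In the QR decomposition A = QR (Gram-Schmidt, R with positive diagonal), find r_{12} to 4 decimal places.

r_{12} = -2.3094

e_1 = v_1/‖v_1‖ = (-1, 1, 3, 1)/3.4641 = (-0.2887, 0.2887, 0.8660, 0.2887).
r_{12} = e_1·v_2 = -2.3094.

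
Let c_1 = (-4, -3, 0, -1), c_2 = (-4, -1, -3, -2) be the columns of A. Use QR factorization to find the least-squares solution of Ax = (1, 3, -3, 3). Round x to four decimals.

x = (-1.1681, 0.6844)

c_1 = (-4, -3, 0, -1); ‖c_1‖ = 5.0990, so e_1 = (-0.7845, -0.5883, 0.0000, -0.1961).
e_1·c_2 = (-0.7845)·(-4) + (-0.5883)·(-1) + 0.0000·(-3) + (-0.1961)·(-2) = 4.1184.
u_2 = c_2 − 4.1184·e_1 = (-0.7692, 1.4231, -3.0000, -1.1923).
‖u_2‖ = 3.6109, so e_2 = (-0.2130, 0.3941, -0.8308, -0.3302).
Qᵀb = (-3.1379, 2.4712).
Back-substitute: x_2 = 2.4712/3.6109 = 0.6844.
x_1 = (-3.1379 − 4.1184·0.6844)/5.0990 = -1.1681.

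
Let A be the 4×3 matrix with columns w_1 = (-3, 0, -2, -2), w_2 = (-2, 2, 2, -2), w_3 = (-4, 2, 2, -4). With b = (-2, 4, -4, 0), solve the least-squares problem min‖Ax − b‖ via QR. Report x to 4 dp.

x = (3.6000, 7.6000, -5.8000)

w_1 = (-3, 0, -2, -2); ‖w_1‖ = 4.1231, so e_1 = (-0.7276, 0.0000, -0.4851, -0.4851).
e_1·w_2 = (-0.7276)·(-2) + 0.0000·2 + (-0.4851)·2 + (-0.4851)·(-2) = 1.4552.
u_2 = w_2 − 1.4552·e_1 = (-0.9412, 2.0000, 2.7059, -1.2941).
‖u_2‖ = 3.7259, so e_2 = (-0.2526, 0.5368, 0.7262, -0.3473).
e_1·w_3 = (-0.7276)·(-4) + 0.0000·2 + (-0.4851)·2 + (-0.4851)·(-4) = 3.8806; e_2·w_3 = (-0.2526)·(-4) + 0.5368·2 + 0.7262·2 + (-0.3473)·(-4) = 4.9258.
u_3 = w_3 − 3.8806·e_1 − 4.9258·e_2 = (0.0678, -0.6441, 0.3051, -0.4068).
‖u_3‖ = 0.8234, so e_3 = (0.0823, -0.7822, 0.3705, -0.4940).
Qᵀb = (3.3955, -0.2526, -4.7756).
Back-substitute: x_3 = -4.7756/0.8234 = -5.8000.
x_2 = (-0.2526 − 4.9258·(-5.8000))/3.7259 = 7.6000.
x_1 = (3.3955 − 1.4552·7.6000 − 3.8806·(-5.8000))/4.1231 = 3.6000.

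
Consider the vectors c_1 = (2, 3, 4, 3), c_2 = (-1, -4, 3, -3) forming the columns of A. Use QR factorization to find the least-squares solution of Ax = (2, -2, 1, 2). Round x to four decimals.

c_1 = (2, 3, 4, 3); ‖c_1‖ = 6.1644, so e_1 = (0.3244, 0.4867, 0.6489, 0.4867).
e_1·c_2 = 0.3244·(-1) + 0.4867·(-4) + 0.6489·3 + 0.4867·(-3) = -1.7844.
u_2 = c_2 + 1.7844·e_1 = (-0.4211, -3.1316, 4.1579, -2.1316).
‖u_2‖ = 5.6405, so e_2 = (-0.0746, -0.5552, 0.7371, -0.3779).
Qᵀb = (1.2978, 0.9424).
Back-substitute: x_2 = 0.9424/5.6405 = 0.1671.
x_1 = (1.2978 + 1.7844·0.1671)/6.1644 = 0.2589.

x = (0.2589, 0.1671)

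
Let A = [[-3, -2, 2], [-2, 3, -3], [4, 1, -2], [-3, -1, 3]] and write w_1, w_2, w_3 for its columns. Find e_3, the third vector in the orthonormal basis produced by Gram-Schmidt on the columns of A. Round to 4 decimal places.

w_1 = (-3, -2, 4, -3); ‖w_1‖ = 6.1644, so e_1 = (-0.4867, -0.3244, 0.6489, -0.4867).
e_1·w_2 = (-0.4867)·(-2) + (-0.3244)·3 + 0.6489·1 + (-0.4867)·(-1) = 1.1355.
u_2 = w_2 − 1.1355·e_1 = (-1.4474, 3.3684, 0.2632, -0.4474).
‖u_2‖ = 3.7028, so e_2 = (-0.3909, 0.9097, 0.0711, -0.1208).
e_1·w_3 = (-0.4867)·2 + (-0.3244)·(-3) + 0.6489·(-2) + (-0.4867)·3 = -2.7578; e_2·w_3 = (-0.3909)·2 + 0.9097·(-3) + 0.0711·(-2) + (-0.1208)·3 = -4.0155.
u_3 = w_3 + 2.7578·e_1 + 4.0155·e_2 = (-0.9117, -0.2418, 0.0749, 1.1727).
‖u_3‖ = 1.5069, so e_3 = (-0.6050, -0.1605, 0.0497, 0.7783).

e_3 = (-0.6050, -0.1605, 0.0497, 0.7783)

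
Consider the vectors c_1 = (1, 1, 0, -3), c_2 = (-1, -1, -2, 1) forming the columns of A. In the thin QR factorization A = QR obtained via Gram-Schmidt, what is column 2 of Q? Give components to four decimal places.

q_2 = (-0.2509, -0.2509, -0.9199, -0.1672)

c_1 = (1, 1, 0, -3); ‖c_1‖ = 3.3166, so q_1 = (0.3015, 0.3015, 0.0000, -0.9045).
q_1·c_2 = 0.3015·(-1) + 0.3015·(-1) + 0.0000·(-2) + (-0.9045)·1 = -1.5076.
u_2 = c_2 + 1.5076·q_1 = (-0.5455, -0.5455, -2.0000, -0.3636).
‖u_2‖ = 2.1742, so q_2 = (-0.2509, -0.2509, -0.9199, -0.1672).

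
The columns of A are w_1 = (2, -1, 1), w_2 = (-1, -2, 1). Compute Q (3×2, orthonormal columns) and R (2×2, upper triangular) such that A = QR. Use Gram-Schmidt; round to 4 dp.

w_1 = (2, -1, 1); ‖w_1‖ = 2.4495, so q_1 = (0.8165, -0.4082, 0.4082).
q_1·w_2 = 0.8165·(-1) + (-0.4082)·(-2) + 0.4082·1 = 0.4082.
u_2 = w_2 − 0.4082·q_1 = (-1.3333, -1.8333, 0.8333).
‖u_2‖ = 2.4152, so q_2 = (-0.5521, -0.7591, 0.3450).

Q = [[0.8165, -0.5521], [-0.4082, -0.7591], [0.4082, 0.3450]], R = [[2.4495, 0.4082], [0.0000, 2.4152]]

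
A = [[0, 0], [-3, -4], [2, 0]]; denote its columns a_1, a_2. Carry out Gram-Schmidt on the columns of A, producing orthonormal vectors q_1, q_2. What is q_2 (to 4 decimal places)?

a_1 = (0, -3, 2); ‖a_1‖ = 3.6056, so q_1 = (0.0000, -0.8321, 0.5547).
q_1·a_2 = 0.0000·0 + (-0.8321)·(-4) + 0.5547·0 = 3.3282.
u_2 = a_2 − 3.3282·q_1 = (0.0000, -1.2308, -1.8462).
‖u_2‖ = 2.2188, so q_2 = (0.0000, -0.5547, -0.8321).

q_2 = (0.0000, -0.5547, -0.8321)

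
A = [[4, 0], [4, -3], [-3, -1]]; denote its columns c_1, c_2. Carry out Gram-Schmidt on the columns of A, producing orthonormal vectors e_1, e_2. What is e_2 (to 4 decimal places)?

c_1 = (4, 4, -3); ‖c_1‖ = 6.4031, so e_1 = (0.6247, 0.6247, -0.4685).
e_1·c_2 = 0.6247·0 + 0.6247·(-3) + (-0.4685)·(-1) = -1.4056.
u_2 = c_2 + 1.4056·e_1 = (0.8780, -2.1220, -1.6585).
‖u_2‖ = 2.8327, so e_2 = (0.3100, -0.7491, -0.5855).

e_2 = (0.3100, -0.7491, -0.5855)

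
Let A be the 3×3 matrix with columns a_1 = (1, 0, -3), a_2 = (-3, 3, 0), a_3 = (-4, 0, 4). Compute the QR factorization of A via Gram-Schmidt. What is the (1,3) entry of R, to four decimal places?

a_1 = (1, 0, -3); ‖a_1‖ = 3.1623, so e_1 = (0.3162, 0.0000, -0.9487).
r_{13} = e_1·a_3 = -5.0596.

r_{13} = -5.0596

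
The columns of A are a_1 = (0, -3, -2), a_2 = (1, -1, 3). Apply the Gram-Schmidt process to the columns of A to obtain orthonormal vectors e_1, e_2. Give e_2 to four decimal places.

a_1 = (0, -3, -2); ‖a_1‖ = 3.6056, so e_1 = (0.0000, -0.8321, -0.5547).
e_1·a_2 = 0.0000·1 + (-0.8321)·(-1) + (-0.5547)·3 = -0.8321.
u_2 = a_2 + 0.8321·e_1 = (1.0000, -1.6923, 2.5385).
‖u_2‖ = 3.2106, so e_2 = (0.3115, -0.5271, 0.7907).

e_2 = (0.3115, -0.5271, 0.7907)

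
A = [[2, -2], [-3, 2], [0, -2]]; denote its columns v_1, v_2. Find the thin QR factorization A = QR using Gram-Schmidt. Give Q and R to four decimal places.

Q = [[0.5547, -0.2224], [-0.8321, -0.1482], [0.0000, -0.9636]], R = [[3.6056, -2.7735], [0.0000, 2.0755]]

e_1 = v_1/‖v_1‖ = (2, -3, 0)/3.6056 = (0.5547, -0.8321, 0.0000).
r_{12} = e_1·v_2 = -2.7735.
u_2 = v_2 + 2.7735·e_1 = (-0.4615, -0.3077, -2.0000).
‖u_2‖ = 2.0755, so e_2 = (-0.2224, -0.1482, -0.9636).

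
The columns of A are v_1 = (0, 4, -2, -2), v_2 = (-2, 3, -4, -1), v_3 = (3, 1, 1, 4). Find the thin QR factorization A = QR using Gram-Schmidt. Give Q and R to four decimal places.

Q = [[0.0000, -0.6378, 0.3973], [0.8165, -0.2126, 0.3436], [-0.4082, -0.6909, -0.1503], [-0.4082, 0.2657, 0.8375]], R = [[4.8990, 4.4907, -1.2247], [0.0000, 3.1358, -1.7539], [0.0000, 0.0000, 4.7354]]

v_1 = (0, 4, -2, -2); ‖v_1‖ = 4.8990, so q_1 = (0.0000, 0.8165, -0.4082, -0.4082).
q_1·v_2 = 0.0000·(-2) + 0.8165·3 + (-0.4082)·(-4) + (-0.4082)·(-1) = 4.4907.
u_2 = v_2 − 4.4907·q_1 = (-2.0000, -0.6667, -2.1667, 0.8333).
‖u_2‖ = 3.1358, so q_2 = (-0.6378, -0.2126, -0.6909, 0.2657).
q_1·v_3 = 0.0000·3 + 0.8165·1 + (-0.4082)·1 + (-0.4082)·4 = -1.2247; q_2·v_3 = (-0.6378)·3 + (-0.2126)·1 + (-0.6909)·1 + 0.2657·4 = -1.7539.
u_3 = v_3 + 1.2247·q_1 + 1.7539·q_2 = (1.8814, 1.6271, -0.7119, 3.9661).
‖u_3‖ = 4.7354, so q_3 = (0.3973, 0.3436, -0.1503, 0.8375).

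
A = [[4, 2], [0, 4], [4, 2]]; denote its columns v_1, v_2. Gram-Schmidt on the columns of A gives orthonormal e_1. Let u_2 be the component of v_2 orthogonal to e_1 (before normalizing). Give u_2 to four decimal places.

v_1 = (4, 0, 4); ‖v_1‖ = 5.6569, so e_1 = (0.7071, 0.0000, 0.7071).
e_1·v_2 = 0.7071·2 + 0.0000·4 + 0.7071·2 = 2.8284.
u_2 = v_2 − 2.8284·e_1 = (0.0000, 4.0000, 0.0000).

u_2 = (0.0000, 4.0000, 0.0000)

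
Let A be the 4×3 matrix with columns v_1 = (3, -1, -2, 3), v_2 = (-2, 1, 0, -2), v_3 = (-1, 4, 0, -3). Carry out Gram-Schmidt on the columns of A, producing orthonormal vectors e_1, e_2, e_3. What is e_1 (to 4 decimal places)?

e_1 = (0.6255, -0.2085, -0.4170, 0.6255)

v_1 = (3, -1, -2, 3); ‖v_1‖ = 4.7958, so e_1 = (0.6255, -0.2085, -0.4170, 0.6255).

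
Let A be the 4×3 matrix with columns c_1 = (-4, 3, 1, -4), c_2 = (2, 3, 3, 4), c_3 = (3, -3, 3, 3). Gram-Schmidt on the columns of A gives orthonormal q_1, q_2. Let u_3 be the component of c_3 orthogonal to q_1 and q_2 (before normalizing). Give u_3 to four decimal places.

q_1 = c_1/‖c_1‖ = (-4, 3, 1, -4)/6.4807 = (-0.6172, 0.4629, 0.1543, -0.6172).
r_{12} = q_1·c_2 = -1.8516.
u_2 = c_2 + 1.8516·q_1 = (0.8571, 3.8571, 3.2857, 2.8571).
‖u_2‖ = 5.8797, so q_2 = (0.1458, 0.6560, 0.5588, 0.4859).
r_{13} = q_1·c_3 = -4.6291; r_{23} = q_2·c_3 = 1.6036.
u_3 = c_3 + 4.6291·q_1 − 1.6036·q_2 = (-0.0909, -1.9091, 2.8182, -0.6364).

u_3 = (-0.0909, -1.9091, 2.8182, -0.6364)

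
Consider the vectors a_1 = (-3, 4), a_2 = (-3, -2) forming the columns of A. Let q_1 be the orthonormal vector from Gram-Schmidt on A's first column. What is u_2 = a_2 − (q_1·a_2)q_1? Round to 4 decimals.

u_2 = (-2.8800, -2.1600)

q_1 = a_1/‖a_1‖ = (-3, 4)/5.0000 = (-0.6000, 0.8000).
r_{12} = q_1·a_2 = 0.2000.
u_2 = a_2 − 0.2000·q_1 = (-2.8800, -2.1600).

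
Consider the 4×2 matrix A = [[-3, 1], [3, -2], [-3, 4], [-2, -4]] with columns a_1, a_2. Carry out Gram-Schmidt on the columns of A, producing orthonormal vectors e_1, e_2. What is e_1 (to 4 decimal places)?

e_1 = (-0.5388, 0.5388, -0.5388, -0.3592)

a_1 = (-3, 3, -3, -2); ‖a_1‖ = 5.5678, so e_1 = (-0.5388, 0.5388, -0.5388, -0.3592).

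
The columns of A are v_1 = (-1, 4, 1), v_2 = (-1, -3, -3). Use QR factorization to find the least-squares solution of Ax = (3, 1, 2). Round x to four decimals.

x = (-0.7603, -1.1918)

v_1 = (-1, 4, 1); ‖v_1‖ = 4.2426, so q_1 = (-0.2357, 0.9428, 0.2357).
q_1·v_2 = (-0.2357)·(-1) + 0.9428·(-3) + 0.2357·(-3) = -3.2998.
u_2 = v_2 + 3.2998·q_1 = (-1.7778, 0.1111, -2.2222).
‖u_2‖ = 2.8480, so q_2 = (-0.6242, 0.0390, -0.7803).
Qᵀb = (0.7071, -3.3942).
Back-substitute: x_2 = -3.3942/2.8480 = -1.1918.
x_1 = (0.7071 + 3.2998·(-1.1918))/4.2426 = -0.7603.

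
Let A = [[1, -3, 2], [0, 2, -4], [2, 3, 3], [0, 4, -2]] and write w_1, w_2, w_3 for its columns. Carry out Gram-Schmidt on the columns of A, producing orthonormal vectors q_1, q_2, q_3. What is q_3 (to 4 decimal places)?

w_1 = (1, 0, 2, 0); ‖w_1‖ = 2.2361, so q_1 = (0.4472, 0.0000, 0.8944, 0.0000).
q_1·w_2 = 0.4472·(-3) + 0.0000·2 + 0.8944·3 + 0.0000·4 = 1.3416.
u_2 = w_2 − 1.3416·q_1 = (-3.6000, 2.0000, 1.8000, 4.0000).
‖u_2‖ = 6.0166, so q_2 = (-0.5983, 0.3324, 0.2992, 0.6648).
q_1·w_3 = 0.4472·2 + 0.0000·(-4) + 0.8944·3 + 0.0000·(-2) = 3.5777; q_2·w_3 = (-0.5983)·2 + 0.3324·(-4) + 0.2992·3 + 0.6648·(-2) = -2.9585.
u_3 = w_3 − 3.5777·q_1 + 2.9585·q_2 = (-1.3702, -3.0166, 0.6851, -0.0331).
‖u_3‖ = 3.3834, so q_3 = (-0.4050, -0.8916, 0.2025, -0.0098).

q_3 = (-0.4050, -0.8916, 0.2025, -0.0098)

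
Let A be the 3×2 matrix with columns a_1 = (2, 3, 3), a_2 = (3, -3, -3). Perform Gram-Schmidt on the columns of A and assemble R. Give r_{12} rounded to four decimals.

r_{12} = -2.5584

e_1 = a_1/‖a_1‖ = (2, 3, 3)/4.6904 = (0.4264, 0.6396, 0.6396).
r_{12} = e_1·a_2 = -2.5584.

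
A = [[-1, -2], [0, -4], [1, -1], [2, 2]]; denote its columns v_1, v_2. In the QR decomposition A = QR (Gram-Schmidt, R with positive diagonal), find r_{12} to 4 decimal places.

q_1 = v_1/‖v_1‖ = (-1, 0, 1, 2)/2.4495 = (-0.4082, 0.0000, 0.4082, 0.8165).
r_{12} = q_1·v_2 = 2.0412.

r_{12} = 2.0412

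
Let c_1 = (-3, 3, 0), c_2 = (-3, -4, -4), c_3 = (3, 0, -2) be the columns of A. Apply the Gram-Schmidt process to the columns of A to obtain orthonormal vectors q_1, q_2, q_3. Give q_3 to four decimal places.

q_1 = c_1/‖c_1‖ = (-3, 3, 0)/4.2426 = (-0.7071, 0.7071, 0.0000).
r_{12} = q_1·c_2 = -0.7071.
u_2 = c_2 + 0.7071·q_1 = (-3.5000, -3.5000, -4.0000).
‖u_2‖ = 6.3640, so q_2 = (-0.5500, -0.5500, -0.6285).
r_{13} = q_1·c_3 = -2.1213; r_{23} = q_2·c_3 = -0.3928.
u_3 = c_3 + 2.1213·q_1 + 0.3928·q_2 = (1.2840, 1.2840, -2.2469).
‖u_3‖ = 2.8889, so q_3 = (0.4444, 0.4444, -0.7778).

q_3 = (0.4444, 0.4444, -0.7778)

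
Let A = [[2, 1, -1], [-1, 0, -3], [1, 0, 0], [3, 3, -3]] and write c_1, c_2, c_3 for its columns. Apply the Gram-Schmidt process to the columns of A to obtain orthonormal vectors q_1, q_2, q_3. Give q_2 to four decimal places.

q_2 = (-0.3356, 0.5274, -0.5274, 0.5754)

c_1 = (2, -1, 1, 3); ‖c_1‖ = 3.8730, so q_1 = (0.5164, -0.2582, 0.2582, 0.7746).
q_1·c_2 = 0.5164·1 + (-0.2582)·0 + 0.2582·0 + 0.7746·3 = 2.8402.
u_2 = c_2 − 2.8402·q_1 = (-0.4667, 0.7333, -0.7333, 0.8000).
‖u_2‖ = 1.3904, so q_2 = (-0.3356, 0.5274, -0.5274, 0.5754).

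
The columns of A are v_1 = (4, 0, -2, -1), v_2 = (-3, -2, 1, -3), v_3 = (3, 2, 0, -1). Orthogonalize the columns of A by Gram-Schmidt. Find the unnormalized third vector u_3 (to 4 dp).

e_1 = v_1/‖v_1‖ = (4, 0, -2, -1)/4.5826 = (0.8729, 0.0000, -0.4364, -0.2182).
r_{12} = e_1·v_2 = -2.4004.
u_2 = v_2 + 2.4004·e_1 = (-0.9048, -2.0000, -0.0476, -3.5238).
‖u_2‖ = 4.1519, so e_2 = (-0.2179, -0.4817, -0.0115, -0.8487).
r_{13} = e_1·v_3 = 2.8368; r_{23} = e_2·v_3 = -0.7684.
u_3 = v_3 − 2.8368·e_1 + 0.7684·e_2 = (0.3564, 1.6298, 1.2293, -1.0331).

u_3 = (0.3564, 1.6298, 1.2293, -1.0331)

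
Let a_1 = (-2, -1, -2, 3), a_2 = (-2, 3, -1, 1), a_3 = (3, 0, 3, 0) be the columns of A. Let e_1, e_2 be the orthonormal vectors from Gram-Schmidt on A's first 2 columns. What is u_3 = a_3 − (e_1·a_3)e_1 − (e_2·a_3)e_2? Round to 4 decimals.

e_1 = a_1/‖a_1‖ = (-2, -1, -2, 3)/4.2426 = (-0.4714, -0.2357, -0.4714, 0.7071).
r_{12} = e_1·a_2 = 1.4142.
u_2 = a_2 − 1.4142·e_1 = (-1.3333, 3.3333, -0.3333, 0.0000).
‖u_2‖ = 3.6056, so e_2 = (-0.3698, 0.9245, -0.0925, 0.0000).
r_{13} = e_1·a_3 = -2.8284; r_{23} = e_2·a_3 = -1.3868.
u_3 = a_3 + 2.8284·e_1 + 1.3868·e_2 = (1.1538, 0.6154, 1.5385, 2.0000).

u_3 = (1.1538, 0.6154, 1.5385, 2.0000)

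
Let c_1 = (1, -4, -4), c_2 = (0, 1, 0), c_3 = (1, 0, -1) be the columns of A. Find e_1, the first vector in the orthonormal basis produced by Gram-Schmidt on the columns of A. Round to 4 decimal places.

e_1 = (0.1741, -0.6963, -0.6963)

c_1 = (1, -4, -4); ‖c_1‖ = 5.7446, so e_1 = (0.1741, -0.6963, -0.6963).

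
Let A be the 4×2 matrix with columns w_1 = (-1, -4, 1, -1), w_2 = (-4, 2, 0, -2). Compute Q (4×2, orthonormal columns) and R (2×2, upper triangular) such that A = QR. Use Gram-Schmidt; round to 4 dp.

Q = [[-0.2294, -0.8417], [-0.9177, 0.3237], [0.2294, 0.0216], [-0.2294, -0.4316]], R = [[4.3589, -0.4588], [0.0000, 4.8774]]

w_1 = (-1, -4, 1, -1); ‖w_1‖ = 4.3589, so e_1 = (-0.2294, -0.9177, 0.2294, -0.2294).
e_1·w_2 = (-0.2294)·(-4) + (-0.9177)·2 + 0.2294·0 + (-0.2294)·(-2) = -0.4588.
u_2 = w_2 + 0.4588·e_1 = (-4.1053, 1.5789, 0.1053, -2.1053).
‖u_2‖ = 4.8774, so e_2 = (-0.8417, 0.3237, 0.0216, -0.4316).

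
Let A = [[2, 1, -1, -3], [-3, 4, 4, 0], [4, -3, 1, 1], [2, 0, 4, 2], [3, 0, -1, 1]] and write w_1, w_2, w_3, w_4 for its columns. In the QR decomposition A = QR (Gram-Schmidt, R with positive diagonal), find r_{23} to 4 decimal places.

r_{23} = 2.4656

w_1 = (2, -3, 4, 2, 3); ‖w_1‖ = 6.4807, so q_1 = (0.3086, -0.4629, 0.6172, 0.3086, 0.4629).
q_1·w_2 = 0.3086·1 + (-0.4629)·4 + 0.6172·(-3) + 0.3086·0 + 0.4629·0 = -3.3947.
u_2 = w_2 + 3.3947·q_1 = (2.0476, 2.4286, -0.9048, 1.0476, 1.5714).
‖u_2‖ = 3.8048, so q_2 = (0.5382, 0.6383, -0.2378, 0.2753, 0.4130).
r_{23} = q_2·w_3 = 2.4656.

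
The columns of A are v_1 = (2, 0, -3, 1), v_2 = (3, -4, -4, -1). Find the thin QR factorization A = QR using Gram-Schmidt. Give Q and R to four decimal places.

v_1 = (2, 0, -3, 1); ‖v_1‖ = 3.7417, so e_1 = (0.5345, 0.0000, -0.8018, 0.2673).
e_1·v_2 = 0.5345·3 + 0.0000·(-4) + (-0.8018)·(-4) + 0.2673·(-1) = 4.5434.
u_2 = v_2 − 4.5434·e_1 = (0.5714, -4.0000, -0.3571, -2.2143).
‖u_2‖ = 4.6214, so e_2 = (0.1236, -0.8655, -0.0773, -0.4791).

Q = [[0.5345, 0.1236], [0.0000, -0.8655], [-0.8018, -0.0773], [0.2673, -0.4791]], R = [[3.7417, 4.5434], [0.0000, 4.6214]]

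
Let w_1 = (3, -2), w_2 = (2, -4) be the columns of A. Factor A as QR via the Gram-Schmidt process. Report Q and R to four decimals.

w_1 = (3, -2); ‖w_1‖ = 3.6056, so e_1 = (0.8321, -0.5547).
e_1·w_2 = 0.8321·2 + (-0.5547)·(-4) = 3.8829.
u_2 = w_2 − 3.8829·e_1 = (-1.2308, -1.8462).
‖u_2‖ = 2.2188, so e_2 = (-0.5547, -0.8321).

Q = [[0.8321, -0.5547], [-0.5547, -0.8321]], R = [[3.6056, 3.8829], [0.0000, 2.2188]]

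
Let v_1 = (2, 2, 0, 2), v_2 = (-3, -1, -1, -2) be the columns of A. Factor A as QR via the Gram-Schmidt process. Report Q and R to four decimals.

v_1 = (2, 2, 0, 2); ‖v_1‖ = 3.4641, so q_1 = (0.5774, 0.5774, 0.0000, 0.5774).
q_1·v_2 = 0.5774·(-3) + 0.5774·(-1) + 0.0000·(-1) + 0.5774·(-2) = -3.4641.
u_2 = v_2 + 3.4641·q_1 = (-1.0000, 1.0000, -1.0000, 0.0000).
‖u_2‖ = 1.7321, so q_2 = (-0.5774, 0.5774, -0.5774, 0.0000).

Q = [[0.5774, -0.5774], [0.5774, 0.5774], [0.0000, -0.5774], [0.5774, 0.0000]], R = [[3.4641, -3.4641], [0.0000, 1.7321]]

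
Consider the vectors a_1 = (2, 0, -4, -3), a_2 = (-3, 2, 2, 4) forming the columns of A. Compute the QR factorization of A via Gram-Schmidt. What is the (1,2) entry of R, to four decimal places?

r_{12} = -4.8281

q_1 = a_1/‖a_1‖ = (2, 0, -4, -3)/5.3852 = (0.3714, 0.0000, -0.7428, -0.5571).
r_{12} = q_1·a_2 = -4.8281.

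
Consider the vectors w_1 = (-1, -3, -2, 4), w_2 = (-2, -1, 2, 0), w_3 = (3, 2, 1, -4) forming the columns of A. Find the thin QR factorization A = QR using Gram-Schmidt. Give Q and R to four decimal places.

Q = [[-0.1826, -0.6568, 0.5866], [-0.5477, -0.3006, -0.7243], [-0.3651, 0.6902, 0.2244], [0.7303, -0.0445, -0.2844]], R = [[5.4772, 0.1826, -4.9295], [0.0000, 2.9944, -1.7032], [0.0000, 0.0000, 1.6731]]

w_1 = (-1, -3, -2, 4); ‖w_1‖ = 5.4772, so e_1 = (-0.1826, -0.5477, -0.3651, 0.7303).
e_1·w_2 = (-0.1826)·(-2) + (-0.5477)·(-1) + (-0.3651)·2 + 0.7303·0 = 0.1826.
u_2 = w_2 − 0.1826·e_1 = (-1.9667, -0.9000, 2.0667, -0.1333).
‖u_2‖ = 2.9944, so e_2 = (-0.6568, -0.3006, 0.6902, -0.0445).
e_1·w_3 = (-0.1826)·3 + (-0.5477)·2 + (-0.3651)·1 + 0.7303·(-4) = -4.9295; e_2·w_3 = (-0.6568)·3 + (-0.3006)·2 + 0.6902·1 + (-0.0445)·(-4) = -1.7032.
u_3 = w_3 + 4.9295·e_1 + 1.7032·e_2 = (0.9814, -1.2119, 0.3755, -0.4758).
‖u_3‖ = 1.6731, so e_3 = (0.5866, -0.7243, 0.2244, -0.2844).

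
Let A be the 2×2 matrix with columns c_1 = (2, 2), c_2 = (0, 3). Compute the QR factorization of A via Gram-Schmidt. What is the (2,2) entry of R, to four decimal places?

r_{22} = 2.1213

e_1 = c_1/‖c_1‖ = (2, 2)/2.8284 = (0.7071, 0.7071).
r_{12} = e_1·c_2 = 2.1213.
u_2 = c_2 − 2.1213·e_1 = (-1.5000, 1.5000).
r_{22} = ‖u_2‖ = 2.1213.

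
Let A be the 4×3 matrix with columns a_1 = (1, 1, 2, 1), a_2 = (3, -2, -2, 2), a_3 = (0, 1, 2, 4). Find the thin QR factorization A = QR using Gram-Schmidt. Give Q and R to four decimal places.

a_1 = (1, 1, 2, 1); ‖a_1‖ = 2.6458, so q_1 = (0.3780, 0.3780, 0.7559, 0.3780).
q_1·a_2 = 0.3780·3 + 0.3780·(-2) + 0.7559·(-2) + 0.3780·2 = -0.3780.
u_2 = a_2 + 0.3780·q_1 = (3.1429, -1.8571, -1.7143, 2.1429).
‖u_2‖ = 4.5670, so q_2 = (0.6882, -0.4066, -0.3754, 0.4692).
q_1·a_3 = 0.3780·0 + 0.3780·1 + 0.7559·2 + 0.3780·4 = 3.4017; q_2·a_3 = 0.6882·0 + (-0.4066)·1 + (-0.3754)·2 + 0.4692·4 = 0.7195.
u_3 = a_3 − 3.4017·q_1 − 0.7195·q_2 = (-1.7808, 0.0068, -0.3014, 2.3767).
‖u_3‖ = 2.9851, so q_3 = (-0.5966, 0.0023, -0.1010, 0.7962).

Q = [[0.3780, 0.6882, -0.5966], [0.3780, -0.4066, 0.0023], [0.7559, -0.3754, -0.1010], [0.3780, 0.4692, 0.7962]], R = [[2.6458, -0.3780, 3.4017], [0.0000, 4.5670, 0.7195], [0.0000, 0.0000, 2.9851]]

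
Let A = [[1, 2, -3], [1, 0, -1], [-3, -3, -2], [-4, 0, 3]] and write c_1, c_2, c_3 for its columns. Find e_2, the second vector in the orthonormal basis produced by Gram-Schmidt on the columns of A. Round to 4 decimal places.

c_1 = (1, 1, -3, -4); ‖c_1‖ = 5.1962, so e_1 = (0.1925, 0.1925, -0.5774, -0.7698).
e_1·c_2 = 0.1925·2 + 0.1925·0 + (-0.5774)·(-3) + (-0.7698)·0 = 2.1170.
u_2 = c_2 − 2.1170·e_1 = (1.5926, -0.4074, -1.7778, 1.6296).
‖u_2‖ = 2.9187, so e_2 = (0.5457, -0.1396, -0.6091, 0.5584).

e_2 = (0.5457, -0.1396, -0.6091, 0.5584)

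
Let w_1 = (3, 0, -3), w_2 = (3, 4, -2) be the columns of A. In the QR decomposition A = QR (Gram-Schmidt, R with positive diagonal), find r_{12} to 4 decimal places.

q_1 = w_1/‖w_1‖ = (3, 0, -3)/4.2426 = (0.7071, 0.0000, -0.7071).
r_{12} = q_1·w_2 = 3.5355.

r_{12} = 3.5355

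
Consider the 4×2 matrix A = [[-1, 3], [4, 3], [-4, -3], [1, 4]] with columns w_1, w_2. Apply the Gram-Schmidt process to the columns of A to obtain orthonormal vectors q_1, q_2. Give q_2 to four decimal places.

q_2 = (0.7528, 0.0119, -0.0119, 0.6580)

w_1 = (-1, 4, -4, 1); ‖w_1‖ = 5.8310, so q_1 = (-0.1715, 0.6860, -0.6860, 0.1715).
q_1·w_2 = (-0.1715)·3 + 0.6860·3 + (-0.6860)·(-3) + 0.1715·4 = 4.2875.
u_2 = w_2 − 4.2875·q_1 = (3.7353, 0.0588, -0.0588, 3.2647).
‖u_2‖ = 4.9616, so q_2 = (0.7528, 0.0119, -0.0119, 0.6580).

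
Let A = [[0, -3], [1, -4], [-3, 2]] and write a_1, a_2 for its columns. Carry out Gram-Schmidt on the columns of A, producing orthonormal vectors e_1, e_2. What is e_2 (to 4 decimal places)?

e_2 = (-0.6882, -0.6882, -0.2294)

a_1 = (0, 1, -3); ‖a_1‖ = 3.1623, so e_1 = (0.0000, 0.3162, -0.9487).
e_1·a_2 = 0.0000·(-3) + 0.3162·(-4) + (-0.9487)·2 = -3.1623.
u_2 = a_2 + 3.1623·e_1 = (-3.0000, -3.0000, -1.0000).
‖u_2‖ = 4.3589, so e_2 = (-0.6882, -0.6882, -0.2294).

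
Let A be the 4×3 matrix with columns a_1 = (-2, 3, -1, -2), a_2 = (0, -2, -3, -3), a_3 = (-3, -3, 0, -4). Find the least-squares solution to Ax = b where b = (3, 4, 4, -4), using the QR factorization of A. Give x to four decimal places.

e_1 = a_1/‖a_1‖ = (-2, 3, -1, -2)/4.2426 = (-0.4714, 0.7071, -0.2357, -0.4714).
r_{12} = e_1·a_2 = 0.7071.
u_2 = a_2 − 0.7071·e_1 = (0.3333, -2.5000, -2.8333, -2.6667).
‖u_2‖ = 4.6368, so e_2 = (0.0719, -0.5392, -0.6111, -0.5751).
r_{13} = e_1·a_3 = 1.1785; r_{23} = e_2·a_3 = 3.7023.
u_3 = a_3 − 1.1785·e_1 − 3.7023·e_2 = (-2.7106, -1.8372, 2.5401, -1.3152).
‖u_3‖ = 4.3479, so e_3 = (-0.6234, -0.4225, 0.5842, -0.3025).
Qᵀb = (2.3570, -2.0848, -0.0137).
Back-substitute: x_3 = -0.0137/4.3479 = -0.0031.
x_2 = (-2.0848 − 3.7023·(-0.0031))/4.6368 = -0.4471.
x_1 = (2.3570 − 0.7071·(-0.4471) − 1.1785·(-0.0031))/4.2426 = 0.6309.

x = (0.6309, -0.4471, -0.0031)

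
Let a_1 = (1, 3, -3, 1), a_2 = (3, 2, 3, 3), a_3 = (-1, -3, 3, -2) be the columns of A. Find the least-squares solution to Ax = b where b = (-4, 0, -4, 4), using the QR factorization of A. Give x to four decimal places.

e_1 = a_1/‖a_1‖ = (1, 3, -3, 1)/4.4721 = (0.2236, 0.6708, -0.6708, 0.2236).
r_{12} = e_1·a_2 = 0.6708.
u_2 = a_2 − 0.6708·e_1 = (2.8500, 1.5500, 3.4500, 2.8500).
‖u_2‖ = 5.5272, so e_2 = (0.5156, 0.2804, 0.6242, 0.5156).
r_{13} = e_1·a_3 = -4.6957; r_{23} = e_2·a_3 = -0.5156.
u_3 = a_3 + 4.6957·e_1 + 0.5156·e_2 = (0.3159, 0.2946, 0.1718, -0.6841).
‖u_3‖ = 0.8271, so e_3 = (0.3819, 0.3562, 0.2078, -0.8271).
Qᵀb = (2.6833, -2.4967, -5.6671).
Back-substitute: x_3 = -5.6671/0.8271 = -6.8517.
x_2 = (-2.4967 + 0.5156·(-6.8517))/5.5272 = -1.0909.
x_1 = (2.6833 − 0.6708·(-1.0909) + 4.6957·(-6.8517))/4.4721 = -6.4306.

x = (-6.4306, -1.0909, -6.8517)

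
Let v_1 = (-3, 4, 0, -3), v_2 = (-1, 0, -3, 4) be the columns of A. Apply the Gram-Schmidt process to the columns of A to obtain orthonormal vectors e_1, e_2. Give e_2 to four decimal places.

e_2 = (-0.3692, 0.2179, -0.6173, 0.6597)

v_1 = (-3, 4, 0, -3); ‖v_1‖ = 5.8310, so e_1 = (-0.5145, 0.6860, 0.0000, -0.5145).
e_1·v_2 = (-0.5145)·(-1) + 0.6860·0 + 0.0000·(-3) + (-0.5145)·4 = -1.5435.
u_2 = v_2 + 1.5435·e_1 = (-1.7941, 1.0588, -3.0000, 3.2059).
‖u_2‖ = 4.8598, so e_2 = (-0.3692, 0.2179, -0.6173, 0.6597).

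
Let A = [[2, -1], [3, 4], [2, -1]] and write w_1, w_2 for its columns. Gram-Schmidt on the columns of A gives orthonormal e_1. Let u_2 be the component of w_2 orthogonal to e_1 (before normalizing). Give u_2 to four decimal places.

e_1 = w_1/‖w_1‖ = (2, 3, 2)/4.1231 = (0.4851, 0.7276, 0.4851).
r_{12} = e_1·w_2 = 1.9403.
u_2 = w_2 − 1.9403·e_1 = (-1.9412, 2.5882, -1.9412).

u_2 = (-1.9412, 2.5882, -1.9412)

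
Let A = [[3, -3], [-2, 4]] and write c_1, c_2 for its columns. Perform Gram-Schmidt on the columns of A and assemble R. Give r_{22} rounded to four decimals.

c_1 = (3, -2); ‖c_1‖ = 3.6056, so e_1 = (0.8321, -0.5547).
e_1·c_2 = 0.8321·(-3) + (-0.5547)·4 = -4.7150.
u_2 = c_2 + 4.7150·e_1 = (0.9231, 1.3846).
r_{22} = ‖u_2‖ = 1.6641.

r_{22} = 1.6641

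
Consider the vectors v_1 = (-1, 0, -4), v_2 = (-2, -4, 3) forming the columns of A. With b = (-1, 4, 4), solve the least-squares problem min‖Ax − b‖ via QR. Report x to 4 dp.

x = (-1.1578, -0.4682)

e_1 = v_1/‖v_1‖ = (-1, 0, -4)/4.1231 = (-0.2425, 0.0000, -0.9701).
r_{12} = e_1·v_2 = -2.4254.
u_2 = v_2 + 2.4254·e_1 = (-2.5882, -4.0000, 0.6471).
‖u_2‖ = 4.8081, so e_2 = (-0.5383, -0.8319, 0.1346).
Qᵀb = (-3.6380, -2.2511).
Back-substitute: x_2 = -2.2511/4.8081 = -0.4682.
x_1 = (-3.6380 + 2.4254·(-0.4682))/4.1231 = -1.1578.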